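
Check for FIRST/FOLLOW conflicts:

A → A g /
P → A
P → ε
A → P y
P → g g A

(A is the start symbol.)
Yes. P → A with FOLLOW(P) on { 'y' }

A FIRST/FOLLOW conflict occurs when a non-terminal N has a nullable alternative N → β (β ⇒* ε) and another alternative N → α with FIRST(α) ∩ FOLLOW(N) ≠ ∅: on such a lookahead the parser cannot decide between expanding α and letting N vanish via β.

Nullable non-terminals: P.
FIRST sets used below: FIRST(A) = { 'g', 'y' }

P: nullable alternative(s) P → ε; FOLLOW(P) = { 'y' }
  P → A: FIRST \ {ε} = { 'g', 'y' } — overlaps FOLLOW(P) on { 'y' }: CONFLICT
  P → ε: FIRST \ {ε} = { } — this is the only nullable alternative, skip
  P → g g A: FIRST \ {ε} = { 'g' } — disjoint from FOLLOW(P)

A has no nullable alternative, so no FIRST/FOLLOW check is needed there.

So the grammar has 1 FIRST/FOLLOW conflict (marked CONFLICT above).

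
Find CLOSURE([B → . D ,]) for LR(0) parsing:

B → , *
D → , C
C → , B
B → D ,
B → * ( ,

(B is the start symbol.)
{ [B → . D ,], [D → . , C] }

Start with: [B → . D ,]
  [B → . D ,] has the dot before D: add [D → . , C]
No further items can be added.

CLOSURE = { [B → . D ,], [D → . , C] }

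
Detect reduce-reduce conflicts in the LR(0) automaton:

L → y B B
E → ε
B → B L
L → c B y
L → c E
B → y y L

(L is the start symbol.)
No reduce-reduce conflicts

Augment with L' → L and build the canonical LR(0) collection (I0 = CLOSURE({[L' → . L]}), then GOTO on every symbol after a dot until no new states appear). It has 16 states:
  I0: { [L → . c B y], [L → . c E], [L → . y B B], [L' → . L] }  — shift
  I1: { [L' → L .] }  — accept
  I2: { [B → . B L], [B → . y y L], [E → .], [L → c . B y], [L → c . E] }  — shift, reduce
  I3: { [B → . B L], [B → . y y L], [L → y . B B] }  — shift
  I4: { [B → . B L], [B → . y y L], [B → B . L], [L → . c B y], [L → . c E], [L → . y B B], [L → y B . B] }  — shift
  I5: { [B → y . y L] }  — shift
  I6: { [B → y y . L], [L → . c B y], [L → . c E], [L → . y B B] }  — shift
  I7: { [B → y y L .] }  — reduce
  I8: { [B → B . L], [L → . c B y], [L → . c E], [L → . y B B], [L → y B B .] }  — shift, reduce
  I9: { [B → B L .] }  — reduce
  I10: { [B → . B L], [B → . y y L], [B → y . y L], [L → y . B B] }  — shift
  I11: { [B → y . y L], [B → y y . L], [L → . c B y], [L → . c E], [L → . y B B] }  — shift
  I12: { [B → . B L], [B → . y y L], [B → y y . L], [L → . c B y], [L → . c E], [L → . y B B], [L → y . B B] }  — shift
  I13: { [B → B . L], [L → . c B y], [L → . c E], [L → . y B B], [L → c B . y] }  — shift
  I14: { [L → c E .] }  — reduce
  I15: { [B → . B L], [B → . y y L], [L → c B y .], [L → y . B B] }  — shift, reduce

No state contains more than one complete item.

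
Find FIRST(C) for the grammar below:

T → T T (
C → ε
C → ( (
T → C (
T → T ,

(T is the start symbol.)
To compute FIRST(C), examine every production with C on the left-hand side, reading each right-hand side left to right until a non-nullable symbol is reached.

From C → ε:
  - ε-production, so ε ∈ FIRST(C)
From C → ( (:
  - '(' is a terminal: add '(' and stop

Collecting: FIRST(C) = { '(', ε }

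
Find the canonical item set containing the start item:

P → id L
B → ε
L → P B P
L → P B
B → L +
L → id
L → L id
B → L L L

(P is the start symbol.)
First, augment the grammar with P' → P
I₀ = CLOSURE({ [P' → . P] }):
  [P' → . P] has the dot before P: add [P → . id L]
No further items can be added.

I₀ = { [P → . id L], [P' → . P] }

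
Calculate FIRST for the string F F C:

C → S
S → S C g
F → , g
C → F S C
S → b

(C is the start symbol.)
FIRST sets of the non-terminals involved (from the grammar, by fixed-point iteration):
  FIRST(F) = { ',' }

To compute FIRST(F F C), process the symbols left to right:
Symbol F is a non-terminal. Add FIRST(F) \ {ε} = { ',' }
F is not nullable (ε ∉ FIRST(F)), so stop here.
FIRST(F F C) = { ',' }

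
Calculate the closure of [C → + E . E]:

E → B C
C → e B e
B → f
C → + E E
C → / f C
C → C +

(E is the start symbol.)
{ [B → . f], [C → + E . E], [E → . B C] }

To compute CLOSURE, for each item [A → α.Bβ] where B is a non-terminal, add [B → .γ] for all productions B → γ; repeat for the newly added items until nothing changes.

Start with: [C → + E . E]
  [C → + E . E] has the dot before E: add [E → . B C]
  [E → . B C] has the dot before B: add [B → . f]
No further items can be added.

CLOSURE = { [B → . f], [C → + E . E], [E → . B C] }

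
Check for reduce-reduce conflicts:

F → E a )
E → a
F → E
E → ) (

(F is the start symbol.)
Augment with F' → F and build the canonical LR(0) collection (I0 = CLOSURE({[F' → . F]}), then GOTO on every symbol after a dot until no new states appear). It has 8 states:
  I0: { [E → . ) (], [E → . a], [F → . E a )], [F → . E], [F' → . F] }  — shift
  I1: { [E → ) . (] }  — shift
  I2: { [F → E . a )], [F → E .] }  — shift, reduce
  I3: { [F' → F .] }  — accept
  I4: { [E → a .] }  — reduce
  I5: { [F → E a . )] }  — shift
  I6: { [F → E a ) .] }  — reduce
  I7: { [E → ) ( .] }  — reduce

No state contains more than one complete item.

Answer: No reduce-reduce conflicts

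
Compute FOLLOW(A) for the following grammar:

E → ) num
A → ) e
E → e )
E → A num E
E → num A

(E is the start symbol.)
To compute FOLLOW(A), find every occurrence of A on a right-hand side N → α A β: add FIRST(β) \ {ε}, and if β is empty or nullable also add FOLLOW(N). Iterate to a fixed point.

In E → A num E: A is followed by num E, add FIRST(num E) \ {ε} = { 'num' }
In E → num A: A is at the end, add FOLLOW(E)

The FOLLOW sets referred to above (computed the same way, to a fixed point):
  FOLLOW(E) = { $ }

Taking the union: FOLLOW(A) = { $, 'num' }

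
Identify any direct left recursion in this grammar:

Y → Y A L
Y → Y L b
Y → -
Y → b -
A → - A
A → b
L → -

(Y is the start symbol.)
Direct left recursion occurs when N → N α for some non-terminal N (the right-hand side begins with the left-hand side itself).

Y → Y A L: LEFT RECURSIVE (starts with Y)
Y → Y L b: LEFT RECURSIVE (starts with Y)
Y → -: starts with '-'
Y → b -: starts with b
A → - A: starts with '-'
A → b: starts with b
L → -: starts with '-'

The grammar has direct left recursion on: Y.

Answer: Yes, Y is left-recursive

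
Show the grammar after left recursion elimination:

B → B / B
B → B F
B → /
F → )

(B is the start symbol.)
B is directly left-recursive. The standard transformation for
  A → A α₁ | ... | A α_m | β₁ | ... | β_n
is
  A  → β₁ A' | ... | β_n A'
  A' → α₁ A' | ... | α_m A' | ε

B → / becomes B → / B'
B → B / B becomes B' → / B B'
B → B F becomes B' → F B'
Add B' → ε

Productions for other non-terminals are unchanged:
  F → )

Resulting grammar:
B → / B'
B' → / B B'
B' → F B'
B' → ε
F → )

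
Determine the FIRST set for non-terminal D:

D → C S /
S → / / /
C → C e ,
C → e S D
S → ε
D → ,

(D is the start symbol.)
FIRST sets of the other non-terminals involved (by the same procedure, iterated to a fixed point):
  FIRST(C) = { 'e' }

From D → C S /:
  - C is a non-terminal: add FIRST(C) \ {ε} = { 'e' }
    C is not nullable, so stop
From D → ,:
  - ',' is a terminal: add ',' and stop

Collecting: FIRST(D) = { ',', 'e' }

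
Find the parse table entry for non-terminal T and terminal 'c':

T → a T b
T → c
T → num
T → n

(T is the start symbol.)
T → c

To find M[T, 'c'], we find productions for T where 'c' is in the predict set (PREDICT(N → α) = (FIRST(α) \ {ε}) ∪ (FOLLOW(N) if α ⇒* ε)).

T → a T b: PREDICT = { 'a' }
T → c: PREDICT = { 'c' }
  'c' is in predict set, so this production goes in M[T, 'c']
T → num: PREDICT = { 'num' }
T → n: PREDICT = { 'n' }

M[T, 'c'] = T → c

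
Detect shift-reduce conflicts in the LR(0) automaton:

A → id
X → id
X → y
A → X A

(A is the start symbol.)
A shift-reduce conflict occurs when an LR(0) state has both:
  - a complete (reduce) item [A → α .] (dot at the end), and
  - a shift item [B → β . c γ] (dot before a terminal).

Augment with A' → A and build the canonical LR(0) collection (I0 = CLOSURE({[A' → . A]}), then GOTO on every symbol after a dot until no new states appear). It has 6 states:
  I0: { [A → . X A], [A → . id], [A' → . A], [X → . id], [X → . y] }  — shift
  I1: { [A' → A .] }  — accept
  I2: { [A → . X A], [A → . id], [A → X . A], [X → . id], [X → . y] }  — shift
  I3: { [A → id .], [X → id .] }  — 2 reduces
  I4: { [X → y .] }  — reduce
  I5: { [A → X A .] }  — reduce

No state contains both a complete item and a shift item.

Answer: No shift-reduce conflicts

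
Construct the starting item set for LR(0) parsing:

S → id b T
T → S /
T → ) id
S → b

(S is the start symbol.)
{ [S → . b], [S → . id b T], [S' → . S] }

First, augment the grammar with S' → S
I₀ = CLOSURE({ [S' → . S] }):
  [S' → . S] has the dot before S: add [S → . id b T], [S → . b]
No further items can be added.

I₀ = { [S → . b], [S → . id b T], [S' → . S] }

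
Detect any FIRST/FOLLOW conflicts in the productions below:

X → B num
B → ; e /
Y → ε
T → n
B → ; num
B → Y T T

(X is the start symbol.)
A FIRST/FOLLOW conflict occurs when a non-terminal N has a nullable alternative N → β (β ⇒* ε) and another alternative N → α with FIRST(α) ∩ FOLLOW(N) ≠ ∅: on such a lookahead the parser cannot decide between expanding α and letting N vanish via β.

Nullable non-terminals: Y.
Y has a nullable alternative but only one production, so nothing to check.

B, T, X have no nullable alternative, so no FIRST/FOLLOW check is needed there.

No FIRST/FOLLOW conflicts found.

Answer: No FIRST/FOLLOW conflicts.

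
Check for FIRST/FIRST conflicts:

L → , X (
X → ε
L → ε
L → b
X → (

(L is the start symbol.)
A FIRST/FIRST conflict occurs when two productions N → α and N → β for the same non-terminal have FIRST(α) ∩ FIRST(β) ≠ ∅ (with ε ∈ FIRST of a nullable right-hand side, so two nullable alternatives also conflict).

Productions for L:
  L → , X (: FIRST = { ',' }
  L → ε: FIRST = { ε }
  L → b: FIRST = { 'b' }
Productions for X:
  X → ε: FIRST = { ε }
  X → (: FIRST = { '(' }

All alternatives of each non-terminal have pairwise disjoint FIRST sets.

Answer: No FIRST/FIRST conflicts.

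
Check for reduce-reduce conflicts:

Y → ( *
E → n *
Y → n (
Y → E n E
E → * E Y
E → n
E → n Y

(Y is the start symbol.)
A reduce-reduce conflict occurs when an LR(0) state has two complete items [A → α .] and [B → β .] — both call for a reduction, and with no lookahead the parser cannot choose between them.

Augment with Y' → Y and build the canonical LR(0) collection (I0 = CLOSURE({[Y' → . Y]}), then GOTO on every symbol after a dot until no new states appear). It has 15 states:
  I0: { [E → . * E Y], [E → . n *], [E → . n Y], [E → . n], [Y → . ( *], [Y → . E n E], [Y → . n (], [Y' → . Y] }  — shift
  I1: { [Y → ( . *] }  — shift
  I2: { [E → * . E Y], [E → . * E Y], [E → . n *], [E → . n Y], [E → . n] }  — shift
  I3: { [Y → E . n E] }  — shift
  I4: { [Y' → Y .] }  — accept
  I5: { [E → . * E Y], [E → . n *], [E → . n Y], [E → . n], [E → n . *], [E → n . Y], [E → n .], [Y → . ( *], [Y → . E n E], [Y → . n (], [Y → n . (] }  — shift, reduce
  I6: { [Y → ( . *], [Y → n ( .] }  — shift, reduce
  I7: { [E → * . E Y], [E → . * E Y], [E → . n *], [E → . n Y], [E → . n], [E → n * .] }  — shift, reduce
  I8: { [E → n Y .] }  — reduce
  I9: { [E → * E . Y], [E → . * E Y], [E → . n *], [E → . n Y], [E → . n], [Y → . ( *], [Y → . E n E], [Y → . n (] }  — shift
  I10: { [E → . * E Y], [E → . n *], [E → . n Y], [E → . n], [E → n . *], [E → n . Y], [E → n .], [Y → . ( *], [Y → . E n E], [Y → . n (] }  — shift, reduce
  I11: { [E → * E Y .] }  — reduce
  I12: { [Y → ( * .] }  — reduce
  I13: { [E → . * E Y], [E → . n *], [E → . n Y], [E → . n], [Y → E n . E] }  — shift
  I14: { [Y → E n E .] }  — reduce

No state contains more than one complete item.

Answer: No reduce-reduce conflicts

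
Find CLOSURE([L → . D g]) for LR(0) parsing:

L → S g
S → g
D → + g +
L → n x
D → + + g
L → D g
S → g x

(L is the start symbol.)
To compute CLOSURE, for each item [A → α.Bβ] where B is a non-terminal, add [B → .γ] for all productions B → γ; repeat for the newly added items until nothing changes.

Start with: [L → . D g]
  [L → . D g] has the dot before D: add [D → . + g +], [D → . + + g]
No further items can be added.

CLOSURE = { [D → . + + g], [D → . + g +], [L → . D g] }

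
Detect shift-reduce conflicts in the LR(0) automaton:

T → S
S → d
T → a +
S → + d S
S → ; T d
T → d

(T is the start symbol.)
No shift-reduce conflicts

A shift-reduce conflict occurs when an LR(0) state has both:
  - a complete (reduce) item [A → α .] (dot at the end), and
  - a shift item [B → β . c γ] (dot before a terminal).

Augment with T' → T and build the canonical LR(0) collection (I0 = CLOSURE({[T' → . T]}), then GOTO on every symbol after a dot until no new states appear). It has 13 states:
  I0: { [S → . + d S], [S → . ; T d], [S → . d], [T → . S], [T → . a +], [T → . d], [T' → . T] }  — shift
  I1: { [S → + . d S] }  — shift
  I2: { [S → . + d S], [S → . ; T d], [S → . d], [S → ; . T d], [T → . S], [T → . a +], [T → . d] }  — shift
  I3: { [T → S .] }  — reduce
  I4: { [T' → T .] }  — accept
  I5: { [T → a . +] }  — shift
  I6: { [S → d .], [T → d .] }  — 2 reduces
  I7: { [T → a + .] }  — reduce
  I8: { [S → ; T . d] }  — shift
  I9: { [S → ; T d .] }  — reduce
  I10: { [S → + d . S], [S → . + d S], [S → . ; T d], [S → . d] }  — shift
  I11: { [S → + d S .] }  — reduce
  I12: { [S → d .] }  — reduce

No state contains both a complete item and a shift item.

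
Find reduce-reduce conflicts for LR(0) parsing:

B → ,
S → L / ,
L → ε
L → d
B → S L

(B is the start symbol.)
No reduce-reduce conflicts

A reduce-reduce conflict occurs when an LR(0) state has two complete items [A → α .] and [B → β .] — both call for a reduction, and with no lookahead the parser cannot choose between them.

Augment with B' → B and build the canonical LR(0) collection (I0 = CLOSURE({[B' → . B]}), then GOTO on every symbol after a dot until no new states appear). It has 9 states:
  I0: { [B → . ,], [B → . S L], [B' → . B], [L → . d], [L → .], [S → . L / ,] }  — shift, reduce
  I1: { [B → , .] }  — reduce
  I2: { [B' → B .] }  — accept
  I3: { [S → L . / ,] }  — shift
  I4: { [B → S . L], [L → . d], [L → .] }  — shift, reduce
  I5: { [L → d .] }  — reduce
  I6: { [B → S L .] }  — reduce
  I7: { [S → L / . ,] }  — shift
  I8: { [S → L / , .] }  — reduce

No state contains more than one complete item.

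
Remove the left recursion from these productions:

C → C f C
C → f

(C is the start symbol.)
C → f C'
C' → f C C'
C' → ε

C is directly left-recursive. The standard transformation for
  A → A α₁ | ... | A α_m | β₁ | ... | β_n
is
  A  → β₁ A' | ... | β_n A'
  A' → α₁ A' | ... | α_m A' | ε

C → f becomes C → f C'
C → C f C becomes C' → f C C'
Add C' → ε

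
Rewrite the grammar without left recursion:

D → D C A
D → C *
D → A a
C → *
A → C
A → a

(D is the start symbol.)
D → C * D'
D → A a D'
D' → C A D'
D' → ε
C → *
A → C
A → a

D is directly left-recursive. The standard transformation for
  A → A α₁ | ... | A α_m | β₁ | ... | β_n
is
  A  → β₁ A' | ... | β_n A'
  A' → α₁ A' | ... | α_m A' | ε

D → C * becomes D → C * D'
D → A a becomes D → A a D'
D → D C A becomes D' → C A D'
Add D' → ε

Productions for other non-terminals are unchanged:
  C → *
  A → C
  A → a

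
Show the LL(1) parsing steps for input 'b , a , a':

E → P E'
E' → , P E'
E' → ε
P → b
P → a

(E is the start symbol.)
LL(1) parsing maintains a stack (initially the start symbol over $) and the input. At each step: if the stack top is a terminal, match it against the current input token; if it is a non-terminal N, replace it with the RHS of M[N, lookahead] (the unique production whose predict set contains the lookahead).

Stack is shown with the top on the left.

Stack     Input        Action
-----------------------------
E $       b , a , a $  output E → P E'
P E' $    b , a , a $  output P → b
b E' $    b , a , a $  match 'b'
E' $      , a , a $    output E' → , P E'
, P E' $  , a , a $    match ','
P E' $    a , a $      output P → a
a E' $    a , a $      match 'a'
E' $      , a $        output E' → , P E'
, P E' $  , a $        match ','
P E' $    a $          output P → a
a E' $    a $          match 'a'
E' $      $            output E' → ε
$         $            accept

The string is accepted.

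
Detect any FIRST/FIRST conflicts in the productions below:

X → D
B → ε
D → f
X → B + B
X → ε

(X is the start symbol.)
A FIRST/FIRST conflict occurs when two productions N → α and N → β for the same non-terminal have FIRST(α) ∩ FIRST(β) ≠ ∅ (with ε ∈ FIRST of a nullable right-hand side, so two nullable alternatives also conflict).

FIRST sets of the non-terminals at (or reachable through a nullable prefix from) the front of some alternative:
  FIRST(D) = { 'f' }
  FIRST(B) = { ε }

Productions for X:
  X → D: FIRST = { 'f' }
  X → B + B: FIRST = { '+' }
  X → ε: FIRST = { ε }
B, D have only one production, so no FIRST/FIRST conflict is possible there.

All alternatives of each non-terminal have pairwise disjoint FIRST sets.

Answer: No FIRST/FIRST conflicts.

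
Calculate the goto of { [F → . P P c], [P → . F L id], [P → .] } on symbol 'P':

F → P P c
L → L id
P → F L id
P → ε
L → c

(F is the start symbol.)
{ [F → . P P c], [F → P . P c], [P → . F L id], [P → .] }

GOTO(I, 'P') = CLOSURE({ [A → αX.β] : [A → α.Xβ] ∈ I, X = 'P' })

Items with dot before 'P', with the dot advanced:
  [F → . P P c] → [F → P . P c]
Closure of the advanced items:
  [F → P . P c] has the dot before P: add [P → . F L id], [P → .]
  [P → . F L id] has the dot before F: add [F → . P P c]

GOTO = { [F → . P P c], [F → P . P c], [P → . F L id], [P → .] }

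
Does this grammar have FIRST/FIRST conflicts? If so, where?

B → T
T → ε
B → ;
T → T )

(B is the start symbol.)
FIRST sets of the non-terminals at (or reachable through a nullable prefix from) the front of some alternative:
  FIRST(T) = { ')', ε }

Productions for B:
  B → T: FIRST = { ')', ε }
  B → ;: FIRST = { ';' }
Productions for T:
  T → ε: FIRST = { ε }
  T → T ): FIRST = { ')' }

All alternatives of each non-terminal have pairwise disjoint FIRST sets.

Answer: No FIRST/FIRST conflicts.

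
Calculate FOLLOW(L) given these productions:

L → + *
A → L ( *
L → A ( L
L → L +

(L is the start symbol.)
To compute FOLLOW(L), find every occurrence of L on a right-hand side N → α L β: add FIRST(β) \ {ε}, and if β is empty or nullable also add FOLLOW(N). Iterate to a fixed point.

L is the start symbol, so $ ∈ FOLLOW(L).
In A → L ( *: L is followed by '(' '*', add FIRST('(' '*') \ {ε} = { '(' }
In L → A ( L: L is at the end; this adds FOLLOW(L) to itself — nothing new
In L → L +: L is followed by '+', add FIRST('+') \ {ε} = { '+' }

Taking the union: FOLLOW(L) = { $, '(', '+' }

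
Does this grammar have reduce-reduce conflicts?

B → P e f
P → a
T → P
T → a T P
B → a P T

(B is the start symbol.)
Augment with B' → B and build the canonical LR(0) collection (I0 = CLOSURE({[B' → . B]}), then GOTO on every symbol after a dot until no new states appear). It has 13 states:
  I0: { [B → . P e f], [B → . a P T], [B' → . B], [P → . a] }  — shift
  I1: { [B' → B .] }  — accept
  I2: { [B → P . e f] }  — shift
  I3: { [B → a . P T], [P → . a], [P → a .] }  — shift, reduce
  I4: { [B → a P . T], [P → . a], [T → . P], [T → . a T P] }  — shift
  I5: { [P → a .] }  — reduce
  I6: { [T → P .] }  — reduce
  I7: { [B → a P T .] }  — reduce
  I8: { [P → . a], [P → a .], [T → . P], [T → . a T P], [T → a . T P] }  — shift, reduce
  I9: { [P → . a], [T → a T . P] }  — shift
  I10: { [T → a T P .] }  — reduce
  I11: { [B → P e . f] }  — shift
  I12: { [B → P e f .] }  — reduce

No state contains more than one complete item.

Answer: No reduce-reduce conflicts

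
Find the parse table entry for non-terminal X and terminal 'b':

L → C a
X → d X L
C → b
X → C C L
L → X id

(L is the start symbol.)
To find M[X, 'b'], we find productions for X where 'b' is in the predict set (PREDICT(N → α) = (FIRST(α) \ {ε}) ∪ (FOLLOW(N) if α ⇒* ε)).

Relevant sets:
  FIRST(C) = { 'b' }

X → d X L: PREDICT = { 'd' }
X → C C L: PREDICT = { 'b' }
  'b' is in predict set, so this production goes in M[X, 'b']

M[X, 'b'] = X → C C L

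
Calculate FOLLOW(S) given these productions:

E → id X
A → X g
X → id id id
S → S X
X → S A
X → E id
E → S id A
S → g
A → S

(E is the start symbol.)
In S → S X: S is followed by X, add FIRST(X) \ {ε} = { 'g', 'id' }
In X → S A: S is followed by A, add FIRST(A) \ {ε} = { 'g', 'id' }
In E → S id A: S is followed by id A, add FIRST(id A) \ {ε} = { 'id' }
In A → S: S is at the end, add FOLLOW(A)

The FOLLOW sets referred to above (computed the same way, to a fixed point):
  FOLLOW(A) = { $, 'g', 'id' }

Taking the union: FOLLOW(S) = { $, 'g', 'id' }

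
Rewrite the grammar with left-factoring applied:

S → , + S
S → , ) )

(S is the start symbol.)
S → , S'
S' → + S
S' → ) )

Left-factoring transforms A → αβ₁ | αβ₂ into A → αA' and A' → β₁ | β₂
(α is the longest common prefix among the alternatives). Repeat until
no nonterminal has two alternatives with a common prefix.

Round 1: S has alternatives sharing prefix ','. Introduce S': S → , S'
  Add: S' → + S
  Add: S' → ) )

No remaining common prefixes — done.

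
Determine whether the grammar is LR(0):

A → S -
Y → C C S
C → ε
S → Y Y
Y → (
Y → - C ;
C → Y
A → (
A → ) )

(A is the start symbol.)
Augment with A' → A and build the canonical LR(0) collection (I0 = CLOSURE({[A' → . A]}), then GOTO on every symbol after a dot until no new states appear). It has 17 states:
  I0: { [A → . (], [A → . ) )], [A → . S -], [A' → . A], [C → . Y], [C → .], [S → . Y Y], [Y → . (], [Y → . - C ;], [Y → . C C S] }  — shift, reduce
  I1: { [A → ( .], [Y → ( .] }  — 2 reduces
  I2: { [A → ) . )] }  — shift
  I3: { [C → . Y], [C → .], [Y → - . C ;], [Y → . (], [Y → . - C ;], [Y → . C C S] }  — shift, reduce
  I4: { [A' → A .] }  — accept
  I5: { [C → . Y], [C → .], [Y → . (], [Y → . - C ;], [Y → . C C S], [Y → C . C S] }  — shift, reduce
  I6: { [A → S . -] }  — shift
  I7: { [C → . Y], [C → .], [C → Y .], [S → Y . Y], [Y → . (], [Y → . - C ;], [Y → . C C S] }  — shift, 2 reduces
  I8: { [Y → ( .] }  — reduce
  I9: { [C → Y .], [S → Y Y .] }  — 2 reduces
  I10: { [A → S - .] }  — reduce
  I11: { [C → . Y], [C → .], [S → . Y Y], [Y → . (], [Y → . - C ;], [Y → . C C S], [Y → C . C S], [Y → C C . S] }  — shift, reduce
  I12: { [C → Y .] }  — reduce
  I13: { [Y → C C S .] }  — reduce
  I14: { [C → . Y], [C → .], [Y → - C . ;], [Y → . (], [Y → . - C ;], [Y → . C C S], [Y → C . C S] }  — shift, reduce
  I15: { [Y → - C ; .] }  — reduce
  I16: { [A → ) ) .] }  — reduce

Conflict in state I0:
  Shift-reduce conflict between [C → .] and [A → . (]
So the grammar is NOT LR(0).

Answer: No. Shift-reduce conflict between [C → .] and [A → . (]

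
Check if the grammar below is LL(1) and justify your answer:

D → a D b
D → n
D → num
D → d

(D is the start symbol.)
For D:
  PREDICT(D → a D b) = { 'a' }
  PREDICT(D → n) = { 'n' }
  PREDICT(D → num) = { 'num' }
  PREDICT(D → d) = { 'd' }

All predict sets are disjoint. The grammar IS LL(1).

Answer: Yes, the grammar is LL(1).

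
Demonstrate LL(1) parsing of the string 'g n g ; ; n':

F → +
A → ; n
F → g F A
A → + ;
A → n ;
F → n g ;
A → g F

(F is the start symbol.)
LL(1) parsing maintains a stack (initially the start symbol over $) and the input. At each step: if the stack top is a terminal, match it against the current input token; if it is a non-terminal N, replace it with the RHS of M[N, lookahead] (the unique production whose predict set contains the lookahead).

Stack is shown with the top on the left.

Stack      Input          Action
--------------------------------
F $        g n g ; ; n $  output F → g F A
g F A $    g n g ; ; n $  match 'g'
F A $      n g ; ; n $    output F → n g ;
n g ; A $  n g ; ; n $    match 'n'
g ; A $    g ; ; n $      match 'g'
; A $      ; ; n $        match ';'
A $        ; n $          output A → ; n
; n $      ; n $          match ';'
n $        n $            match 'n'
$          $              accept

The string is accepted.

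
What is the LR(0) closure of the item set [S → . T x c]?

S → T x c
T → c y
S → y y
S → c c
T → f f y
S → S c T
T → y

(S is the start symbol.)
Start with: [S → . T x c]
  [S → . T x c] has the dot before T: add [T → . c y], [T → . f f y], [T → . y]
No further items can be added.

CLOSURE = { [S → . T x c], [T → . c y], [T → . f f y], [T → . y] }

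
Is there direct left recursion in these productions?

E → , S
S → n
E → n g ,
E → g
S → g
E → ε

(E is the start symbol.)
No direct left recursion

Direct left recursion occurs when N → N α for some non-terminal N (the right-hand side begins with the left-hand side itself).

E → , S: starts with ','
S → n: starts with n
E → n g ,: starts with n
E → g: starts with g
S → g: starts with g
E → ε: starts with ε

No direct left recursion found.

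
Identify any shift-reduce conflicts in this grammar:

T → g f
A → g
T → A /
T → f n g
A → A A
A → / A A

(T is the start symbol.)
Yes — I5: [A → g .] vs [T → g . f]; I9: [T → A / .] vs [A → . / A A]; I10: [A → A A .] vs [A → . / A A]; I13: [A → / A A .] vs [A → . / A A]

A shift-reduce conflict occurs when an LR(0) state has both:
  - a complete (reduce) item [A → α .] (dot at the end), and
  - a shift item [B → β . c γ] (dot before a terminal).

Augment with T' → T and build the canonical LR(0) collection (I0 = CLOSURE({[T' → . T]}), then GOTO on every symbol after a dot until no new states appear). It has 14 states:
  I0: { [A → . / A A], [A → . A A], [A → . g], [T → . A /], [T → . f n g], [T → . g f], [T' → . T] }  — shift
  I1: { [A → . / A A], [A → . A A], [A → . g], [A → / . A A] }  — shift
  I2: { [A → . / A A], [A → . A A], [A → . g], [A → A . A], [T → A . /] }  — shift
  I3: { [T' → T .] }  — accept
  I4: { [T → f . n g] }  — shift
  I5: { [A → g .], [T → g . f] }  — shift, reduce
  I6: { [T → g f .] }  — reduce
  I7: { [T → f n . g] }  — shift
  I8: { [T → f n g .] }  — reduce
  I9: { [A → . / A A], [A → . A A], [A → . g], [A → / . A A], [T → A / .] }  — shift, reduce
  I10: { [A → . / A A], [A → . A A], [A → . g], [A → A . A], [A → A A .] }  — shift, reduce
  I11: { [A → g .] }  — reduce
  I12: { [A → . / A A], [A → . A A], [A → . g], [A → / A . A], [A → A . A] }  — shift
  I13: { [A → . / A A], [A → . A A], [A → . g], [A → / A A .], [A → A . A], [A → A A .] }  — shift, 2 reduces

I5 contains reduce item [A → g .] and shift item [T → g . f] — shift-reduce conflict.
I9 contains reduce item [T → A / .] and shift items [A → . / A A], [A → . g] — shift-reduce conflict.
I10 contains reduce item [A → A A .] and shift items [A → . / A A], [A → . g] — shift-reduce conflict.
I13 contains reduce items [A → / A A .], [A → A A .] and shift items [A → . / A A], [A → . g] — shift-reduce conflict.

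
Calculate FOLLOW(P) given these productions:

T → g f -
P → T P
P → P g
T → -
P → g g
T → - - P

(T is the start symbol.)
To compute FOLLOW(P), find every occurrence of P on a right-hand side N → α P β: add FIRST(β) \ {ε}, and if β is empty or nullable also add FOLLOW(N). Iterate to a fixed point.

In P → T P: P is at the end; this adds FOLLOW(P) to itself — nothing new
In P → P g: P is followed by g, add FIRST(g) \ {ε} = { 'g' }
In T → - - P: P is at the end, add FOLLOW(T)

The FOLLOW sets referred to above (computed the same way, to a fixed point):
  FOLLOW(T) = { $, '-', 'g' }

Taking the union: FOLLOW(P) = { $, '-', 'g' }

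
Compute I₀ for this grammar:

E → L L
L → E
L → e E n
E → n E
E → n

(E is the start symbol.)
First, augment the grammar with E' → E
I₀ = CLOSURE({ [E' → . E] }):
  [E' → . E] has the dot before E: add [E → . L L], [E → . n E], [E → . n]
  [E → . L L] has the dot before L: add [L → . E], [L → . e E n]
No further items can be added.

I₀ = { [E → . L L], [E → . n E], [E → . n], [E' → . E], [L → . E], [L → . e E n] }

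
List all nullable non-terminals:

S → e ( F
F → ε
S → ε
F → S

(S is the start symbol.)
{ 'F', 'S' }

ε-productions: F → ε, S → ε
So F, S are immediately nullable.
Every non-terminal is now nullable.
Nullable = { 'F', 'S' }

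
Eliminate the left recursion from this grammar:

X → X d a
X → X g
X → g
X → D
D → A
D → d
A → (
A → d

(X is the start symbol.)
X → g X'
X → D X'
X' → d a X'
X' → g X'
X' → ε
D → A
D → d
A → (
A → d

X is directly left-recursive. The standard transformation for
  A → A α₁ | ... | A α_m | β₁ | ... | β_n
is
  A  → β₁ A' | ... | β_n A'
  A' → α₁ A' | ... | α_m A' | ε

X → g becomes X → g X'
X → D becomes X → D X'
X → X d a becomes X' → d a X'
X → X g becomes X' → g X'
Add X' → ε

Productions for other non-terminals are unchanged:
  D → A
  D → d
  A → (
  A → d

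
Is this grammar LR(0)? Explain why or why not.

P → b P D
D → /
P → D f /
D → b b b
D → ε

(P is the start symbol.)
No. Shift-reduce conflict between [D → .] and [D → . /]

A grammar is LR(0) if no state in the canonical LR(0) collection has:
  - both a shift item (dot before a terminal) and a complete item (shift-reduce conflict), or
  - two or more complete items (reduce-reduce conflict; the accept item [P' → P .] counts as a complete item here).

Augment with P' → P and build the canonical LR(0) collection (I0 = CLOSURE({[P' → . P]}), then GOTO on every symbol after a dot until no new states appear). It has 14 states:
  I0: { [D → . /], [D → . b b b], [D → .], [P → . D f /], [P → . b P D], [P' → . P] }  — shift, reduce
  I1: { [D → / .] }  — reduce
  I2: { [P → D . f /] }  — shift
  I3: { [P' → P .] }  — accept
  I4: { [D → . /], [D → . b b b], [D → .], [D → b . b b], [P → . D f /], [P → . b P D], [P → b . P D] }  — shift, reduce
  I5: { [D → . /], [D → . b b b], [D → .], [P → b P . D] }  — shift, reduce
  I6: { [D → . /], [D → . b b b], [D → .], [D → b . b b], [D → b b . b], [P → . D f /], [P → . b P D], [P → b . P D] }  — shift, reduce
  I7: { [D → . /], [D → . b b b], [D → .], [D → b . b b], [D → b b . b], [D → b b b .], [P → . D f /], [P → . b P D], [P → b . P D] }  — shift, 2 reduces
  I8: { [P → b P D .] }  — reduce
  I9: { [D → b . b b] }  — shift
  I10: { [D → b b . b] }  — shift
  I11: { [D → b b b .] }  — reduce
  I12: { [P → D f . /] }  — shift
  I13: { [P → D f / .] }  — reduce

Conflict in state I0:
  Shift-reduce conflict between [D → .] and [D → . /]
So the grammar is NOT LR(0).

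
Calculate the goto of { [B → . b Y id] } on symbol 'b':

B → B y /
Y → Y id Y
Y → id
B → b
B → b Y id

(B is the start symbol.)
{ [B → b . Y id], [Y → . Y id Y], [Y → . id] }

GOTO(I, 'b') = CLOSURE({ [A → αX.β] : [A → α.Xβ] ∈ I, X = 'b' })

Items with dot before 'b', with the dot advanced:
  [B → . b Y id] → [B → b . Y id]
Closure of the advanced items:
  [B → b . Y id] has the dot before Y: add [Y → . Y id Y], [Y → . id]

GOTO = { [B → b . Y id], [Y → . Y id Y], [Y → . id] }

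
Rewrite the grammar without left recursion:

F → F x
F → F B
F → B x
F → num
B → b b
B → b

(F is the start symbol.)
F → B x F'
F → num F'
F' → x F'
F' → B F'
F' → ε
B → b b
B → b

F is directly left-recursive. The standard transformation for
  A → A α₁ | ... | A α_m | β₁ | ... | β_n
is
  A  → β₁ A' | ... | β_n A'
  A' → α₁ A' | ... | α_m A' | ε

F → B x becomes F → B x F'
F → num becomes F → num F'
F → F x becomes F' → x F'
F → F B becomes F' → B F'
Add F' → ε

Productions for other non-terminals are unchanged:
  B → b b
  B → b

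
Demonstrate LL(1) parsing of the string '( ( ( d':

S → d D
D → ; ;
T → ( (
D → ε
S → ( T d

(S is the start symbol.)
Stack is shown with the top on the left.

Stack    Input      Action
--------------------------
S $      ( ( ( d $  output S → ( T d
( T d $  ( ( ( d $  match '('
T d $    ( ( d $    output T → ( (
( ( d $  ( ( d $    match '('
( d $    ( d $      match '('
d $      d $        match 'd'
$        $          accept

The string is accepted.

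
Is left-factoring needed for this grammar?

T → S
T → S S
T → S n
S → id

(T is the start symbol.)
Yes, T has productions with common prefix 'S'

Left-factoring is needed when two productions for the same non-terminal
share a common prefix on the right-hand side.

Productions for T:
  T → S
  T → S S
  T → S n

Found common prefix 'S' in productions for T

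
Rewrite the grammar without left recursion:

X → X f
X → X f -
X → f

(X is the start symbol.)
X → f X'
X' → f X'
X' → f - X'
X' → ε

X is directly left-recursive. The standard transformation for
  A → A α₁ | ... | A α_m | β₁ | ... | β_n
is
  A  → β₁ A' | ... | β_n A'
  A' → α₁ A' | ... | α_m A' | ε

X → f becomes X → f X'
X → X f becomes X' → f X'
X → X f - becomes X' → f - X'
Add X' → ε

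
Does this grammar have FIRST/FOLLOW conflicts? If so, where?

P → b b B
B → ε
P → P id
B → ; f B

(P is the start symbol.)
No FIRST/FOLLOW conflicts.

A FIRST/FOLLOW conflict occurs when a non-terminal N has a nullable alternative N → β (β ⇒* ε) and another alternative N → α with FIRST(α) ∩ FOLLOW(N) ≠ ∅: on such a lookahead the parser cannot decide between expanding α and letting N vanish via β.

Nullable non-terminals: B.

B: nullable alternative(s) B → ε; FOLLOW(B) = { $, 'id' }
  B → ε: FIRST \ {ε} = { } — this is the only nullable alternative, skip
  B → ; f B: FIRST \ {ε} = { ';' } — disjoint from FOLLOW(B)

P has no nullable alternative, so no FIRST/FOLLOW check is needed there.

No FIRST/FOLLOW conflicts found.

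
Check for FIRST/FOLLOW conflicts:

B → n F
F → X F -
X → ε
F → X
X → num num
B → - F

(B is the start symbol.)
Yes. F → X F '-' with FOLLOW(F) on { '-' }; X → num num with FOLLOW(X) on { 'num' }

A FIRST/FOLLOW conflict occurs when a non-terminal N has a nullable alternative N → β (β ⇒* ε) and another alternative N → α with FIRST(α) ∩ FOLLOW(N) ≠ ∅: on such a lookahead the parser cannot decide between expanding α and letting N vanish via β.

Nullable non-terminals: F, X.
FIRST sets used below: FIRST(X) = { 'num', ε }, FIRST(F) = { '-', 'num', ε }

F: nullable alternative(s) F → X; FOLLOW(F) = { $, '-' }
  F → X F -: FIRST \ {ε} = { '-', 'num' } — overlaps FOLLOW(F) on { '-' }: CONFLICT
  F → X: FIRST \ {ε} = { 'num' } — this is the only nullable alternative, skip

X: nullable alternative(s) X → ε; FOLLOW(X) = { $, '-', 'num' }
  X → ε: FIRST \ {ε} = { } — this is the only nullable alternative, skip
  X → num num: FIRST \ {ε} = { 'num' } — overlaps FOLLOW(X) on { 'num' }: CONFLICT

B has no nullable alternative, so no FIRST/FOLLOW check is needed there.

So the grammar has 2 FIRST/FOLLOW conflicts (marked CONFLICT above).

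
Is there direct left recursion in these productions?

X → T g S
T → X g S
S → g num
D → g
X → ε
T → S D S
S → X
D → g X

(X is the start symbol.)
Direct left recursion occurs when N → N α for some non-terminal N (the right-hand side begins with the left-hand side itself).

X → T g S: starts with T
T → X g S: starts with X
S → g num: starts with g
D → g: starts with g
X → ε: starts with ε
T → S D S: starts with S
S → X: starts with X
D → g X: starts with g

No direct left recursion found.

Answer: No direct left recursion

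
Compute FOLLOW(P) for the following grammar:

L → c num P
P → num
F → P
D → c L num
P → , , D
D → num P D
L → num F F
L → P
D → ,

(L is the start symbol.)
{ $, ',', 'c', 'num' }

To compute FOLLOW(P), find every occurrence of P on a right-hand side N → α P β: add FIRST(β) \ {ε}, and if β is empty or nullable also add FOLLOW(N). Iterate to a fixed point.

In L → c num P: P is at the end, add FOLLOW(L)
In F → P: P is at the end, add FOLLOW(F)
In D → num P D: P is followed by D, add FIRST(D) \ {ε} = { ',', 'c', 'num' }
In L → P: P is at the end, add FOLLOW(L)

The FOLLOW sets referred to above (computed the same way, to a fixed point):
  FOLLOW(L) = { $, 'num' }
  FOLLOW(F) = { $, ',', 'num' }

Taking the union: FOLLOW(P) = { $, ',', 'c', 'num' }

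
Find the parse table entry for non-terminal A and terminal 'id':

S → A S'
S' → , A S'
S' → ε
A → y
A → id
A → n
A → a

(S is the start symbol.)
A → id

To find M[A, 'id'], we find productions for A where 'id' is in the predict set (PREDICT(N → α) = (FIRST(α) \ {ε}) ∪ (FOLLOW(N) if α ⇒* ε)).

A → y: PREDICT = { 'y' }
A → id: PREDICT = { 'id' }
  'id' is in predict set, so this production goes in M[A, 'id']
A → n: PREDICT = { 'n' }
A → a: PREDICT = { 'a' }

M[A, 'id'] = A → id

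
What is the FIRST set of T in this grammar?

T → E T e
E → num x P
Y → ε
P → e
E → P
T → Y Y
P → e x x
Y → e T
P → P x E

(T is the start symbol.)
{ 'e', 'num', ε }

To compute FIRST(T), examine every production with T on the left-hand side, reading each right-hand side left to right until a non-nullable symbol is reached.

FIRST sets of the other non-terminals involved (by the same procedure, iterated to a fixed point):
  FIRST(E) = { 'e', 'num' }
  FIRST(Y) = { 'e', ε }

From T → E T e:
  - E is a non-terminal: add FIRST(E) \ {ε} = { 'e', 'num' }
    E is not nullable, so stop
From T → Y Y:
  - Y is a non-terminal: add FIRST(Y) \ {ε} = { 'e' }
    Y is nullable, so continue to the next symbol
  - Y is a non-terminal: add FIRST(Y) \ {ε} = { 'e' }
    Y is nullable and nothing follows, so the whole right-hand side can vanish: ε ∈ FIRST(T)

Collecting: FIRST(T) = { 'e', 'num', ε }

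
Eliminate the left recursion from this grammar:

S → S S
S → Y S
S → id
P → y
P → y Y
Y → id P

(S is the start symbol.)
S → Y S S'
S → id S'
S' → S S'
S' → ε
P → y
P → y Y
Y → id P

S is directly left-recursive. The standard transformation for
  A → A α₁ | ... | A α_m | β₁ | ... | β_n
is
  A  → β₁ A' | ... | β_n A'
  A' → α₁ A' | ... | α_m A' | ε

S → Y S becomes S → Y S S'
S → id becomes S → id S'
S → S S becomes S' → S S'
Add S' → ε

Productions for other non-terminals are unchanged:
  P → y
  P → y Y
  Y → id P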